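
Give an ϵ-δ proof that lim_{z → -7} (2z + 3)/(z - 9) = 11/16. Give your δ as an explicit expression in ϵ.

δ = min(8, (128/21)ϵ)

Suppose ϵ > 0. We want δ > 0 with 0 < |z + 7| < δ ⇒ |(2z + 3)/(z - 9) − (11/16)| < ϵ.
Combining over a common denominator, (2z + 3)/(z - 9) − (11/16) = [(2z + 3)·(-16) − (-11)·(z - 9)] / [(-16)·(z - 9)] = -21(z + 7) / ((-16)(z - 9)).
So |(2z + 3)/(z - 9) − (11/16)| = 21|z + 7| / (16·|z − 9|).
Require δ ≤ 8, so |z − 9| ≥ |-16| − |z + 7| > 16 − 8 = 8.
Hence |(2z + 3)/(z - 9) − (11/16)| < 21|z + 7|/(16·8) = (21/128)|z + 7|, which is < ϵ once |z + 7| < (128/21)ϵ.
Take δ = min(8, (128/21)ϵ). Then 0 < |z + 7| < δ forces both bounds, so |(2z + 3)/(z - 9) − (11/16)| < ϵ.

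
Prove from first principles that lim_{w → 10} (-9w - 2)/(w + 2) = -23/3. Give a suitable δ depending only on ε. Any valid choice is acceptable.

Fix ε > 0. We want δ > 0 with 0 < |w − 10| < δ ⇒ |(-9w - 2)/(w + 2) + 23/3| < ε.
Combining over a common denominator, (-9w - 2)/(w + 2) + 23/3 = [(-9w - 2)·12 − (-92)·(w + 2)] / [12·(w + 2)] = -16(w − 10) / (12(w + 2)).
So |(-9w - 2)/(w + 2) + 23/3| = 16|w − 10| / (12·|w + 2|).
Require δ ≤ 6, so |w + 2| ≥ |12| − |w − 10| > 12 − 6 = 6.
Hence |(-9w - 2)/(w + 2) + 23/3| < 16|w − 10|/(12·6) = (2/9)|w − 10|, which is < ε once |w − 10| < (9/2)ε.
Take δ = min(6, (9/2)ε). Then 0 < |w − 10| < δ forces both bounds, so |(-9w - 2)/(w + 2) + 23/3| < ε.

δ = min(6, (9/2)ε)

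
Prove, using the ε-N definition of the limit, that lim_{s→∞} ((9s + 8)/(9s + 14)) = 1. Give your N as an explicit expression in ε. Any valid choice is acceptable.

N = (2/3)/ε

Let ε > 0. We seek N > 0 such that s > N implies |(9s + 8)/(9s + 14) − 1| < ε.
(9s + 8)/(9s + 14) − 1 = (9(9s + 8) − 9(9s + 14)) / (9(9s + 14)) = -54/(9(9s + 14)).
For s > 0 we have 9s + 14 > 9s, so |(9s + 8)/(9s + 14) − 1| = 54/(9(9s + 14)) < 54/(9·9s) = (2/3)/s.
Thus |(9s + 8)/(9s + 14) − 1| < ε whenever s > (2/3)/ε.
Take N = (2/3)/ε. If s > N then |(9s + 8)/(9s + 14) − 1| < (2/3)/s < ε.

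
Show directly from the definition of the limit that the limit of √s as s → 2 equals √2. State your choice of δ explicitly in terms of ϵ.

Let ϵ > 0 be given. We want δ > 0 such that 0 < |s − 2| < δ implies |√s − √2| < ϵ.
Multiplying by the conjugate, |√s − √2| = |s − 2|/(√s + √2).
Restrict δ ≤ 2 so that |s − 2| < 2 forces s > 0, and then √s + √2 > √2.
Hence |√s − √2| < |s − 2|/√2, which is < ϵ once |s − 2| < √2·ϵ.
Take δ = min(2, √2·ϵ). If 0 < |s − 2| < δ then s > 0 and |√s − √2| < |s − 2|/√2 < ϵ.

δ = min(2, √2·ϵ)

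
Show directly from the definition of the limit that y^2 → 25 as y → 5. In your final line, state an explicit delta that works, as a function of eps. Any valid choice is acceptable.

delta = min(1, eps/11)

Fix eps > 0. We seek delta > 0 with 0 < |y − 5| < delta ⇒ |y^2 − 25| < eps.
Factor: y^2 − 25 = (y − 5)(y + 5), so |y^2 − 25| = |y − 5|·|y + 5|.
Restrict delta ≤ 1. Then |y − 5| < 1 gives |y| < 6, so by the triangle inequality |y + 5| ≤ 6 + 5 = 11.
Hence |y^2 − 25| ≤ 11|y − 5|, which is < eps once |y − 5| < eps/11.
Take delta = min(1, eps/11). If 0 < |y − 5| < delta then both bounds hold and |y^2 − 25| ≤ 11|y − 5| < 11·(eps/11) = eps.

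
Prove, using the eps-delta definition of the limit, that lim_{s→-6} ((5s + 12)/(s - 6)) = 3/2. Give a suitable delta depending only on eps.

delta = min(6, (12/7)eps)

Fix eps > 0. We want delta > 0 with 0 < |s + 6| < delta ⇒ |(5s + 12)/(s - 6) − (3/2)| < eps.
Combining over a common denominator, (5s + 12)/(s - 6) − (3/2) = [(5s + 12)·(-12) − (-18)·(s - 6)] / [(-12)·(s - 6)] = -42(s + 6) / ((-12)(s - 6)).
So |(5s + 12)/(s - 6) − (3/2)| = 42|s + 6| / (12·|s − 6|).
Require delta ≤ 6, so |s − 6| ≥ |-12| − |s + 6| > 12 − 6 = 6.
Hence |(5s + 12)/(s - 6) − (3/2)| < 42|s + 6|/(12·6) = (7/12)|s + 6|, which is < eps once |s + 6| < (12/7)eps.
Take delta = min(6, (12/7)eps). Then 0 < |s + 6| < delta forces both bounds, so |(5s + 12)/(s - 6) − (3/2)| < eps.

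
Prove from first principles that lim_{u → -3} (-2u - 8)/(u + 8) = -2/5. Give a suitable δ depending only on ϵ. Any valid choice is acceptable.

δ = min(5/2, (25/16)ϵ)

Fix ϵ > 0. We want δ > 0 with 0 < |u + 3| < δ ⇒ |(-2u - 8)/(u + 8) + 2/5| < ϵ.
Combining over a common denominator, (-2u - 8)/(u + 8) + 2/5 = [(-2u - 8)·5 − (-2)·(u + 8)] / [5·(u + 8)] = -8(u + 3) / (5(u + 8)).
So |(-2u - 8)/(u + 8) + 2/5| = 8|u + 3| / (5·|u + 8|).
Require δ ≤ 5/2, so |u + 8| ≥ |5| − |u + 3| > 5 − 5/2 = 5/2.
Hence |(-2u - 8)/(u + 8) + 2/5| < 8|u + 3|/(5·(5/2)) = (16/25)|u + 3|, which is < ϵ once |u + 3| < (25/16)ϵ.
Take δ = min(5/2, (25/16)ϵ). Then 0 < |u + 3| < δ forces both bounds, so |(-2u - 8)/(u + 8) + 2/5| < ϵ.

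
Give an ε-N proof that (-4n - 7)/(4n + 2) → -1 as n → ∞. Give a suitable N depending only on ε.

N = (5/4)/ε

Let ε > 0. For n ≥ 1, |(-4n - 7)/(4n + 2) + 1| = |-20|/(4(4n + 2)) = 20/(4(4n + 2)).
Since 4n + 2 ≥ 4n for n ≥ 1, this is ≤ 20/(4·4n) = (5/4)/n.
So |(-4n - 7)/(4n + 2) + 1| < ε whenever n > (5/4)/ε.
Take N = (5/4)/ε. If n > N then |(-4n - 7)/(4n + 2) + 1| ≤ (5/4)/n < ε.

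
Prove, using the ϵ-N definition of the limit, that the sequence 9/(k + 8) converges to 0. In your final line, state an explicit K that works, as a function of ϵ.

Suppose ϵ > 0. For k ≥ 1, |9/(k + 8) − 0| = 9/(k + 8) ≤ 9/k.
We need 9/k < ϵ, i.e. k > 9/ϵ.
Take K = 9/ϵ. If k > K then |9/(k + 8)| ≤ 9/k < ϵ.

K = 9/ϵ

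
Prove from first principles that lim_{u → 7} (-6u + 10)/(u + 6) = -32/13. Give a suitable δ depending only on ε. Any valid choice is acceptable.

Let ε > 0 be given. We want δ > 0 with 0 < |u − 7| < δ ⇒ |(-6u + 10)/(u + 6) + 32/13| < ε.
Combining over a common denominator, (-6u + 10)/(u + 6) + 32/13 = [(-6u + 10)·13 − (-32)·(u + 6)] / [13·(u + 6)] = -46(u − 7) / (13(u + 6)).
So |(-6u + 10)/(u + 6) + 32/13| = 46|u − 7| / (13·|u + 6|).
Require δ ≤ 13/2, so |u + 6| ≥ |13| − |u − 7| > 13 − 13/2 = 13/2.
Hence |(-6u + 10)/(u + 6) + 32/13| < 46|u − 7|/(13·(13/2)) = (92/169)|u − 7|, which is < ε once |u − 7| < (169/92)ε.
Take δ = min(13/2, (169/92)ε). Then 0 < |u − 7| < δ forces both bounds, so |(-6u + 10)/(u + 6) + 32/13| < ε.

δ = min(13/2, (169/92)ε)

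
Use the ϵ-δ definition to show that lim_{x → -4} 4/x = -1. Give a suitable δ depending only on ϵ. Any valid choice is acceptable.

Let ϵ > 0 be given. We seek δ > 0 such that 0 < |x + 4| < δ implies |4/x + 1| < ϵ.
|4/x + 1| = 4·|-4 − x|/(4·|x|) = 4|x + 4|/(4|x|).
Restrict δ ≤ 2. Then |x + 4| < 2 gives |x| > 2, so 4|x| > 8.
Then |4/x + 1| < 4|x + 4|/8, which is < ϵ when |x + 4| < 2ϵ.
Take δ = min(2, 2ϵ). Then 0 < |x + 4| < δ gives both |x + 4| < 2 and |x + 4| < 2ϵ, so |4/x + 1| < ϵ.

δ = min(2, 2ϵ)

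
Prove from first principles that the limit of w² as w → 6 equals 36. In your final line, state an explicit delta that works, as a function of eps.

delta = min(1, eps/13)

Fix eps > 0. We seek delta > 0 with 0 < |w − 6| < delta ⇒ |w² − 36| < eps.
Factor: w² − 36 = (w − 6)(w + 6), so |w² − 36| = |w − 6|·|w + 6|.
Restrict delta ≤ 1. Then |w − 6| < 1 gives |w| < 7, so by the triangle inequality |w + 6| ≤ 7 + 6 = 13.
Hence |w² − 36| ≤ 13|w − 6|, which is < eps once |w − 6| < eps/13.
Take delta = min(1, eps/13). If 0 < |w − 6| < delta then both bounds hold and |w² − 36| ≤ 13|w − 6| < 13·(eps/13) = eps.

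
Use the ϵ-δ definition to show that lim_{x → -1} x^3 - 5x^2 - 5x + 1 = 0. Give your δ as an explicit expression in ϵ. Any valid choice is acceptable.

Let ϵ > 0. We want δ > 0 such that 0 < |x + 1| < δ implies |(x^3 - 5x^2 - 5x + 1)| < ϵ.
(x^3 - 5x^2 - 5x + 1) = x^3 - 5x^2 - 5x + 1 = (x + 1)(x^2 - 6x + 1).
So |(x^3 - 5x^2 - 5x + 1)| = |x + 1|·|x^2 - 6x + 1|.
Assume first that |x + 1| < 2, so |x| < 3. Then |x^2 - 6x + 1| ≤ 3^2 + 6·3 + 1 = 28.
Hence |(x^3 - 5x^2 - 5x + 1)| ≤ 28|x + 1| < ϵ provided |x + 1| < ϵ/28.
Choosing δ = min(2, ϵ/28) ensures both conditions, hence |(x^3 - 5x^2 - 5x + 1)| < ϵ.

δ = min(2, ϵ/28)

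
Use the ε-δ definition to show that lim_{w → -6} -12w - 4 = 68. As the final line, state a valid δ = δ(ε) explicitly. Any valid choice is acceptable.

δ = ε/12

Let ε > 0. We need δ > 0 so that 0 < |w + 6| < δ implies |(-12w - 4) − 68| < ε.
Since (-12w - 4) − 68 = -12(w + 6), we have |(-12w - 4) − 68| = 12|w + 6|.
Thus it suffices that |w + 6| < ε/12.
Choosing δ = ε/12 gives |(-12w - 4) − 68| = 12|w + 6| < ε whenever |w + 6| < δ.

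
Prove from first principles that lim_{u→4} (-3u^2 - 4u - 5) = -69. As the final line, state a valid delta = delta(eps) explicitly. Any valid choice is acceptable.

delta = min(2, eps/34)

Let eps > 0. We want delta > 0 such that 0 < |u − 4| < delta implies |(-3u^2 - 4u - 5) + 69| < eps.
(-3u^2 - 4u - 5) + 69 = -3u^2 - 4u + 64 = (u − 4)(-3u - 16).
So |(-3u^2 - 4u - 5) + 69| = |u − 4|·|-3u - 16|.
Require delta ≤ 2. Then |u − 4| < 2 gives |u| < 6, and by the triangle inequality |-3u - 16| ≤ 3·6 + 16 = 34.
Hence |(-3u^2 - 4u - 5) + 69| ≤ 34|u − 4| < eps provided |u − 4| < eps/34.
Take delta = min(2, eps/34). Then 0 < |u − 4| < delta gives both |u − 4| < 2 and |u − 4| < eps/34, so |(-3u^2 - 4u - 5) + 69| < eps.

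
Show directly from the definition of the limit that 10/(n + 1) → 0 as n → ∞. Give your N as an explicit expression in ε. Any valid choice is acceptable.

Let ε > 0. For n ≥ 1, |10/(n + 1) − 0| = 10/(n + 1) ≤ 10/n.
We need 10/n < ε, i.e. n > 10/ε.
Take N = 10/ε. If n > N then |10/(n + 1)| ≤ 10/n < ε.

N = 10/ε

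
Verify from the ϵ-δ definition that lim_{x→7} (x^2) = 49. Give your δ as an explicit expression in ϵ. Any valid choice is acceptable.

δ = min(2, ϵ/16)

Fix ϵ > 0. We seek δ > 0 with 0 < |x − 7| < δ ⇒ |x^2 − 49| < ϵ.
Factor: x^2 − 49 = (x − 7)(x + 7), so |x^2 − 49| = |x − 7|·|x + 7|.
Restrict δ ≤ 2. Then |x − 7| < 2 gives |x| < 9, so by the triangle inequality |x + 7| ≤ 9 + 7 = 16.
Hence |x^2 − 49| ≤ 16|x − 7|, which is < ϵ once |x − 7| < ϵ/16.
Take δ = min(2, ϵ/16). If 0 < |x − 7| < δ then both bounds hold and |x^2 − 49| ≤ 16|x − 7| < 16·(ϵ/16) = ϵ.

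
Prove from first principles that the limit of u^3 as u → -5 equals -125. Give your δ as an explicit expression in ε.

Suppose ε > 0. We seek δ > 0 with 0 < |u + 5| < δ ⇒ |u^3 + 125| < ε.
Factor: u^3 + 125 = (u + 5)(u^2 - 5u + 25), so |u^3 + 125| = |u + 5|·|u^2 - 5u + 25|.
Restrict δ ≤ 1. Then |u + 5| < 1 gives |u| < 6, so by the triangle inequality |u^2 - 5u + 25| ≤ 6^2 + 5·6 + 25 = 91.
Hence |u^3 + 125| ≤ 91|u + 5|, which is < ε once |u + 5| < ε/91.
Take δ = min(1, ε/91). If 0 < |u + 5| < δ then both bounds hold and |u^3 + 125| ≤ 91|u + 5| < 91·(ε/91) = ε.

δ = min(1, ε/91)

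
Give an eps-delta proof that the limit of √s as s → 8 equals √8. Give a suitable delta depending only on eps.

Let eps > 0 be given. We want delta > 0 such that 0 < |s − 8| < delta implies |√s − √8| < eps.
Rationalise: √s − √8 = (s − 8)/(√s + √8), so |√s − √8| = |s − 8|/(√s + √8).
Restrict delta ≤ 8 so that |s − 8| < 8 forces s > 0, and then √s + √8 > √8.
Hence |√s − √8| < |s − 8|/√8, which is < eps once |s − 8| < √8·eps.
Take delta = min(8, √8·eps). If 0 < |s − 8| < delta then s > 0 and |√s − √8| < |s − 8|/√8 < eps.

delta = min(8, √8·eps)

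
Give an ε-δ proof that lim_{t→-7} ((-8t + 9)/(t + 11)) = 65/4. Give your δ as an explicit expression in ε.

δ = min(2, (8/97)ε)

Let ε > 0 be given. We want δ > 0 with 0 < |t + 7| < δ ⇒ |(-8t + 9)/(t + 11) − (65/4)| < ε.
Combining over a common denominator, (-8t + 9)/(t + 11) − (65/4) = [(-8t + 9)·4 − 65·(t + 11)] / [4·(t + 11)] = -97(t + 7) / (4(t + 11)).
So |(-8t + 9)/(t + 11) − (65/4)| = 97|t + 7| / (4·|t + 11|).
Restrict δ ≤ 2. Then |t + 7| < 2 gives |t + 11| = |(t + 7) + 4| ≥ 4 − 2 = 2.
Hence |(-8t + 9)/(t + 11) − (65/4)| < 97|t + 7|/(4·2) = (97/8)|t + 7|, which is < ε once |t + 7| < (8/97)ε.
Take δ = min(2, (8/97)ε). Then 0 < |t + 7| < δ forces both bounds, so |(-8t + 9)/(t + 11) − (65/4)| < ε.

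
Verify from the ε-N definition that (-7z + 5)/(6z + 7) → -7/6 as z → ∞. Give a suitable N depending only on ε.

N = (79/36)/ε

Let ε > 0 be given. We seek N > 0 such that z > N implies |(-7z + 5)/(6z + 7) + 7/6| < ε.
(-7z + 5)/(6z + 7) + 7/6 = (6(-7z + 5) − (-7)(6z + 7)) / (6(6z + 7)) = 79/(6(6z + 7)).
For z > 0 we have 6z + 7 > 6z, so |(-7z + 5)/(6z + 7) + 7/6| = 79/(6(6z + 7)) < 79/(6·6z) = (79/36)/z.
Thus |(-7z + 5)/(6z + 7) + 7/6| < ε whenever z > (79/36)/ε.
Take N = (79/36)/ε. If z > N then |(-7z + 5)/(6z + 7) + 7/6| < (79/36)/z < ε.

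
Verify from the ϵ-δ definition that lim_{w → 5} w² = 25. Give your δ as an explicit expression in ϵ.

Fix ϵ > 0. We seek δ > 0 with 0 < |w − 5| < δ ⇒ |w² − 25| < ϵ.
Factor: w² − 25 = (w − 5)(w + 5), so |w² − 25| = |w − 5|·|w + 5|.
Restrict δ ≤ 1. Then |w − 5| < 1 gives |w| < 6, so by the triangle inequality |w + 5| ≤ 6 + 5 = 11.
Hence |w² − 25| ≤ 11|w − 5|, which is < ϵ once |w − 5| < ϵ/11.
Take δ = min(1, ϵ/11). If 0 < |w − 5| < δ then both bounds hold and |w² − 25| ≤ 11|w − 5| < 11·(ϵ/11) = ϵ.

δ = min(1, ϵ/11)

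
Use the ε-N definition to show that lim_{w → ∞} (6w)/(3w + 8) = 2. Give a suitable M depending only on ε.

M = (16/3)/ε

Let ε > 0 be given. We seek M > 0 such that w > M implies |(6w)/(3w + 8) − 2| < ε.
(6w)/(3w + 8) − 2 = (3(6w) − 6(3w + 8)) / (3(3w + 8)) = -48/(3(3w + 8)).
For w > 0 we have 3w + 8 > 3w, so |(6w)/(3w + 8) − 2| = 48/(3(3w + 8)) < 48/(3·3w) = (16/3)/w.
Thus |(6w)/(3w + 8) − 2| < ε whenever w > (16/3)/ε.
Take M = (16/3)/ε. If w > M then |(6w)/(3w + 8) − 2| < (16/3)/w < ε.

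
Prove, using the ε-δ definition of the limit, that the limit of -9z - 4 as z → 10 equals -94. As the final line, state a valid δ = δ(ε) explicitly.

Let ε > 0 be given. We need δ > 0 so that 0 < |z − 10| < δ implies |(-9z - 4) + 94| < ε.
Since (-9z - 4) + 94 = -9(z − 10), we have |(-9z - 4) + 94| = 9|z − 10|.
So 9|z − 10| < ε exactly when |z − 10| < ε/9.
Choosing δ = ε/9 gives |(-9z - 4) + 94| = 9|z − 10| < ε whenever |z − 10| < δ.

δ = ε/9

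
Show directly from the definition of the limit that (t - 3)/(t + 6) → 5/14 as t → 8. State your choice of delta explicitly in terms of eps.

delta = min(7, (98/9)eps)

Let eps > 0 be given. We want delta > 0 with 0 < |t − 8| < delta ⇒ |(t - 3)/(t + 6) − (5/14)| < eps.
Combining over a common denominator, (t - 3)/(t + 6) − (5/14) = [(t - 3)·14 − 5·(t + 6)] / [14·(t + 6)] = 9(t − 8) / (14(t + 6)).
So |(t - 3)/(t + 6) − (5/14)| = 9|t − 8| / (14·|t + 6|).
Require delta ≤ 7, so |t + 6| ≥ |14| − |t − 8| > 14 − 7 = 7.
Hence |(t - 3)/(t + 6) − (5/14)| < 9|t − 8|/(14·7) = (9/98)|t − 8|, which is < eps once |t − 8| < (98/9)eps.
Take delta = min(7, (98/9)eps). Then 0 < |t − 8| < delta forces both bounds, so |(t - 3)/(t + 6) − (5/14)| < eps.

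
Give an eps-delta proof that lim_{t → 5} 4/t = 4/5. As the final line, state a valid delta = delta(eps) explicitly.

Let eps > 0. We seek delta > 0 such that 0 < |t − 5| < delta implies |4/t − (4/5)| < eps.
|4/t − (4/5)| = 4·|5 − t|/(5·|t|) = 4|t − 5|/(5|t|).
Require delta ≤ 5/2 so that |t| > 5 − 5/2 = 5/2, hence 5|t| > 25/2.
Then |4/t − (4/5)| < 4|t − 5|/(25/2), which is < eps when |t − 5| < (25/8)eps.
Take delta = min(5/2, (25/8)eps). Then 0 < |t − 5| < delta gives both |t − 5| < 5/2 and |t − 5| < (25/8)eps, so |4/t − (4/5)| < eps.

delta = min(5/2, (25/8)eps)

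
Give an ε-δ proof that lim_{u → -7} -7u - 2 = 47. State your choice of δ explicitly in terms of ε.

δ = ε/7

Suppose ε > 0. We need δ > 0 so that 0 < |u + 7| < δ implies |(-7u - 2) − 47| < ε.
Since (-7u - 2) − 47 = -7(u + 7), we have |(-7u - 2) − 47| = 7|u + 7|.
Thus it suffices that |u + 7| < ε/7.
Choosing δ = ε/7 gives |(-7u - 2) − 47| = 7|u + 7| < ε whenever |u + 7| < δ.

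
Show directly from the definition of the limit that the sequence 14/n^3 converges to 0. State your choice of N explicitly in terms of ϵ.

N = (14/ϵ)^{1/3}

Let ϵ > 0 be given. For n ≥ 1, |14/n^3 − 0| = 14/n^3.
14/n^3 < ϵ ⇔ n^3 > 14/ϵ ⇔ n > (14/ϵ)^{1/3}.
Take N = (14/ϵ)^{1/3}. Then n > N implies 14/n^3 < ϵ.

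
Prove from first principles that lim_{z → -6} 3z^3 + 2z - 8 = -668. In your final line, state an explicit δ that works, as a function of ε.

δ = min(1, ε/383)

Let ε > 0 be given. We want δ > 0 such that 0 < |z + 6| < δ implies |(3z^3 + 2z - 8) + 668| < ε.
(3z^3 + 2z - 8) + 668 = 3z^3 + 2z + 660 = (z + 6)(3z^2 - 18z + 110).
So |(3z^3 + 2z - 8) + 668| = |z + 6|·|3z^2 - 18z + 110|.
Assume first that |z + 6| < 1, so |z| < 7. Then |3z^2 - 18z + 110| ≤ 3·7^2 + 18·7 + 110 = 383.
Hence |(3z^3 + 2z - 8) + 668| ≤ 383|z + 6| < ε provided |z + 6| < ε/383.
Choosing δ = min(1, ε/383) ensures both conditions, hence |(3z^3 + 2z - 8) + 668| < ε.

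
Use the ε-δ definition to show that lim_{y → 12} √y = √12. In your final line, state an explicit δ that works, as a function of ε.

Suppose ε > 0. We want δ > 0 such that 0 < |y − 12| < δ implies |√y − √12| < ε.
Rationalise: √y − √12 = (y − 12)/(√y + √12), so |√y − √12| = |y − 12|/(√y + √12).
Restrict δ ≤ 12 so that |y − 12| < 12 forces y > 0, and then √y + √12 > √12.
Hence |√y − √12| < |y − 12|/√12, which is < ε once |y − 12| < √12·ε.
Take δ = min(12, √12·ε). If 0 < |y − 12| < δ then y > 0 and |√y − √12| < |y − 12|/√12 < ε.

δ = min(12, √12·ε)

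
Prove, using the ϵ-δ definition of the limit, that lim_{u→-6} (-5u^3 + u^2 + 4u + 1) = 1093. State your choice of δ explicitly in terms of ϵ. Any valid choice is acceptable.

δ = min(2, ϵ/750)

Fix ϵ > 0. We want δ > 0 such that 0 < |u + 6| < δ implies |(-5u^3 + u^2 + 4u + 1) − 1093| < ϵ.
(-5u^3 + u^2 + 4u + 1) − 1093 = -5u^3 + u^2 + 4u - 1092 = (u + 6)(-5u^2 + 31u - 182).
So |(-5u^3 + u^2 + 4u + 1) − 1093| = |u + 6|·|-5u^2 + 31u - 182|.
Assume first that |u + 6| < 2, so |u| < 8. Then |-5u^2 + 31u - 182| ≤ 5·8^2 + 31·8 + 182 = 750.
Hence |(-5u^3 + u^2 + 4u + 1) − 1093| ≤ 750|u + 6| < ϵ provided |u + 6| < ϵ/750.
Take δ = min(2, ϵ/750). Then 0 < |u + 6| < δ gives both |u + 6| < 2 and |u + 6| < ϵ/750, so |(-5u^3 + u^2 + 4u + 1) − 1093| < ϵ.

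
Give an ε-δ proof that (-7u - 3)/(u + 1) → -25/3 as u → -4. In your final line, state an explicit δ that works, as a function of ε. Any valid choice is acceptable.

δ = min(3/2, (9/8)ε)

Let ε > 0 be given. We want δ > 0 with 0 < |u + 4| < δ ⇒ |(-7u - 3)/(u + 1) + 25/3| < ε.
Combining over a common denominator, (-7u - 3)/(u + 1) + 25/3 = [(-7u - 3)·(-3) − 25·(u + 1)] / [(-3)·(u + 1)] = -4(u + 4) / ((-3)(u + 1)).
So |(-7u - 3)/(u + 1) + 25/3| = 4|u + 4| / (3·|u + 1|).
Require δ ≤ 3/2, so |u + 1| ≥ |-3| − |u + 4| > 3 − 3/2 = 3/2.
Hence |(-7u - 3)/(u + 1) + 25/3| < 4|u + 4|/(3·(3/2)) = (8/9)|u + 4|, which is < ε once |u + 4| < (9/8)ε.
Take δ = min(3/2, (9/8)ε). Then 0 < |u + 4| < δ forces both bounds, so |(-7u - 3)/(u + 1) + 25/3| < ε.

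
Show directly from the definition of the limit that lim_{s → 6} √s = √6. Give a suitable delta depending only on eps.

delta = min(6, √6·eps)

Fix eps > 0. We want delta > 0 such that 0 < |s − 6| < delta implies |√s − √6| < eps.
Rationalise: √s − √6 = (s − 6)/(√s + √6), so |√s − √6| = |s − 6|/(√s + √6).
Restrict delta ≤ 6 so that |s − 6| < 6 forces s > 0, and then √s + √6 > √6.
Hence |√s − √6| < |s − 6|/√6, which is < eps once |s − 6| < √6·eps.
Take delta = min(6, √6·eps). If 0 < |s − 6| < delta then s > 0 and |√s − √6| < |s − 6|/√6 < eps.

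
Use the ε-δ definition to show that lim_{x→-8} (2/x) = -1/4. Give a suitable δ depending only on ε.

Suppose ε > 0. We seek δ > 0 such that 0 < |x + 8| < δ implies |2/x + 1/4| < ε.
|2/x + 1/4| = 2·|-8 − x|/(8·|x|) = 2|x + 8|/(8|x|).
Restrict δ ≤ 4. Then |x + 8| < 4 gives |x| > 4, so 8|x| > 32.
Then |2/x + 1/4| < 2|x + 8|/32, which is < ε when |x + 8| < 16ε.
Take δ = min(4, 16ε). Then 0 < |x + 8| < δ gives both |x + 8| < 4 and |x + 8| < 16ε, so |2/x + 1/4| < ε.

δ = min(4, 16ε)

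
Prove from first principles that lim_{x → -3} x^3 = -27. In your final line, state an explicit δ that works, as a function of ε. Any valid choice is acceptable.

δ = min(2, ε/49)

Fix ε > 0. We seek δ > 0 with 0 < |x + 3| < δ ⇒ |x^3 + 27| < ε.
Factor: x^3 + 27 = (x + 3)(x^2 - 3x + 9), so |x^3 + 27| = |x + 3|·|x^2 - 3x + 9|.
Impose δ ≤ 2 so that |x| < 5; then |x^2 - 3x + 9| ≤ 49.
Hence |x^3 + 27| ≤ 49|x + 3|, which is < ε once |x + 3| < ε/49.
Take δ = min(2, ε/49). If 0 < |x + 3| < δ then both bounds hold and |x^3 + 27| ≤ 49|x + 3| < 49·(ε/49) = ε.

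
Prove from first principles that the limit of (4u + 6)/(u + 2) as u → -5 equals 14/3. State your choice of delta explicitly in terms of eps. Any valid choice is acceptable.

Let eps > 0 be given. We want delta > 0 with 0 < |u + 5| < delta ⇒ |(4u + 6)/(u + 2) − (14/3)| < eps.
Combining over a common denominator, (4u + 6)/(u + 2) − (14/3) = [(4u + 6)·(-3) − (-14)·(u + 2)] / [(-3)·(u + 2)] = 2(u + 5) / ((-3)(u + 2)).
So |(4u + 6)/(u + 2) − (14/3)| = 2|u + 5| / (3·|u + 2|).
Require delta ≤ 3/2, so |u + 2| ≥ |-3| − |u + 5| > 3 − 3/2 = 3/2.
Hence |(4u + 6)/(u + 2) − (14/3)| < 2|u + 5|/(3·(3/2)) = (4/9)|u + 5|, which is < eps once |u + 5| < (9/4)eps.
Take delta = min(3/2, (9/4)eps). Then 0 < |u + 5| < delta forces both bounds, so |(4u + 6)/(u + 2) − (14/3)| < eps.

delta = min(3/2, (9/4)eps)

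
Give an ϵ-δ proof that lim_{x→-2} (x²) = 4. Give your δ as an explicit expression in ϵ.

δ = min(1, ϵ/5)

Fix ϵ > 0. We seek δ > 0 with 0 < |x + 2| < δ ⇒ |x² − 4| < ϵ.
Factor: x² − 4 = (x + 2)(x - 2), so |x² − 4| = |x + 2|·|x - 2|.
Restrict δ ≤ 1. Then |x + 2| < 1 gives |x| < 3, so by the triangle inequality |x - 2| ≤ 3 + 2 = 5.
Hence |x² − 4| ≤ 5|x + 2|, which is < ϵ once |x + 2| < ϵ/5.
Take δ = min(1, ϵ/5). If 0 < |x + 2| < δ then both bounds hold and |x² − 4| ≤ 5|x + 2| < 5·(ϵ/5) = ϵ.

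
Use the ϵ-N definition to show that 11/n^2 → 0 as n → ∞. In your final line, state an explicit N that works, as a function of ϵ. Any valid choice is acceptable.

N = (11/ϵ)^{1/2}

Suppose ϵ > 0. For n ≥ 1, |11/n^2 − 0| = 11/n^2.
11/n^2 < ϵ ⇔ n^2 > 11/ϵ ⇔ n > (11/ϵ)^{1/2}.
Take N = (11/ϵ)^{1/2}. Then n > N implies 11/n^2 < ϵ.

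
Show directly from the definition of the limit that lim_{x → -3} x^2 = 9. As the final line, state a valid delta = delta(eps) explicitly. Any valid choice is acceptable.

Fix eps > 0. We seek delta > 0 with 0 < |x + 3| < delta ⇒ |x^2 − 9| < eps.
Factor: x^2 − 9 = (x + 3)(x - 3), so |x^2 − 9| = |x + 3|·|x - 3|.
Impose delta ≤ 1 so that |x| < 4; then |x - 3| ≤ 7.
Hence |x^2 − 9| ≤ 7|x + 3|, which is < eps once |x + 3| < eps/7.
Take delta = min(1, eps/7). If 0 < |x + 3| < delta then both bounds hold and |x^2 − 9| ≤ 7|x + 3| < 7·(eps/7) = eps.

delta = min(1, eps/7)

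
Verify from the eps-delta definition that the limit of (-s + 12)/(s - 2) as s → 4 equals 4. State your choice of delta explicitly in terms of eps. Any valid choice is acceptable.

Fix eps > 0. We want delta > 0 with 0 < |s − 4| < delta ⇒ |(-s + 12)/(s - 2) − 4| < eps.
Combining over a common denominator, (-s + 12)/(s - 2) − 4 = [(-s + 12)·2 − 8·(s - 2)] / [2·(s - 2)] = -10(s − 4) / (2(s - 2)).
So |(-s + 12)/(s - 2) − 4| = 10|s − 4| / (2·|s − 2|).
Require delta ≤ 1, so |s − 2| ≥ |2| − |s − 4| > 2 − 1 = 1.
Hence |(-s + 12)/(s - 2) − 4| < 10|s − 4|/(2·1) = 5|s − 4|, which is < eps once |s − 4| < (1/5)eps.
Take delta = min(1, (1/5)eps). Then 0 < |s − 4| < delta forces both bounds, so |(-s + 12)/(s - 2) − 4| < eps.

delta = min(1, (1/5)eps)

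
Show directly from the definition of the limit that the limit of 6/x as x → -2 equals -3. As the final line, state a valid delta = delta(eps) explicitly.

delta = min(1, (1/3)eps)

Let eps > 0 be given. We seek delta > 0 such that 0 < |x + 2| < delta implies |6/x + 3| < eps.
|6/x + 3| = 6·|-2 − x|/(2·|x|) = 6|x + 2|/(2|x|).
Restrict delta ≤ 1. Then |x + 2| < 1 gives |x| > 1, so 2|x| > 2.
Then |6/x + 3| < 6|x + 2|/2, which is < eps when |x + 2| < (1/3)eps.
Take delta = min(1, (1/3)eps). Then 0 < |x + 2| < delta gives both |x + 2| < 1 and |x + 2| < (1/3)eps, so |6/x + 3| < eps.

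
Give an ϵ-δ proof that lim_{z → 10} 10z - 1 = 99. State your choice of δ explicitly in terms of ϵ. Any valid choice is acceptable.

Fix ϵ > 0. We need δ > 0 so that 0 < |z − 10| < δ implies |(10z - 1) − 99| < ϵ.
Since (10z - 1) − 99 = 10(z − 10), we have |(10z - 1) − 99| = 10|z − 10|.
So 10|z − 10| < ϵ exactly when |z − 10| < ϵ/10.
Choosing δ = ϵ/10 gives |(10z - 1) − 99| = 10|z − 10| < ϵ whenever |z − 10| < δ.

δ = ϵ/10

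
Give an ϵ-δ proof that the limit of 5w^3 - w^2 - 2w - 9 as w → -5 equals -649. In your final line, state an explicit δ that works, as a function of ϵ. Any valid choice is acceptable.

δ = min(1, ϵ/464)

Fix ϵ > 0. We want δ > 0 such that 0 < |w + 5| < δ implies |(5w^3 - w^2 - 2w - 9) + 649| < ϵ.
(5w^3 - w^2 - 2w - 9) + 649 = 5w^3 - w^2 - 2w + 640 = (w + 5)(5w^2 - 26w + 128).
So |(5w^3 - w^2 - 2w - 9) + 649| = |w + 5|·|5w^2 - 26w + 128|.
Require δ ≤ 1. Then |w + 5| < 1 gives |w| < 6, and by the triangle inequality |5w^2 - 26w + 128| ≤ 5·6^2 + 26·6 + 128 = 464.
Hence |(5w^3 - w^2 - 2w - 9) + 649| ≤ 464|w + 5| < ϵ provided |w + 5| < ϵ/464.
Take δ = min(1, ϵ/464). Then 0 < |w + 5| < δ gives both |w + 5| < 1 and |w + 5| < ϵ/464, so |(5w^3 - w^2 - 2w - 9) + 649| < ϵ.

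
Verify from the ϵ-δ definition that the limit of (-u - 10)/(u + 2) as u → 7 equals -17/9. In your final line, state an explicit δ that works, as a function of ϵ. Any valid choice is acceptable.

Suppose ϵ > 0. We want δ > 0 with 0 < |u − 7| < δ ⇒ |(-u - 10)/(u + 2) + 17/9| < ϵ.
Combining over a common denominator, (-u - 10)/(u + 2) + 17/9 = [(-u - 10)·9 − (-17)·(u + 2)] / [9·(u + 2)] = 8(u − 7) / (9(u + 2)).
So |(-u - 10)/(u + 2) + 17/9| = 8|u − 7| / (9·|u + 2|).
Restrict δ ≤ 9/2. Then |u − 7| < 9/2 gives |u + 2| = |(u − 7) + 9| ≥ 9 − 9/2 = 9/2.
Hence |(-u - 10)/(u + 2) + 17/9| < 8|u − 7|/(9·(9/2)) = (16/81)|u − 7|, which is < ϵ once |u − 7| < (81/16)ϵ.
Take δ = min(9/2, (81/16)ϵ). Then 0 < |u − 7| < δ forces both bounds, so |(-u - 10)/(u + 2) + 17/9| < ϵ.

δ = min(9/2, (81/16)ϵ)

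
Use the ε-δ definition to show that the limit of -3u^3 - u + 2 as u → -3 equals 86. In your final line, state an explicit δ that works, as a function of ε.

δ = min(1, ε/112)

Let ε > 0 be given. We want δ > 0 such that 0 < |u + 3| < δ implies |(-3u^3 - u + 2) − 86| < ε.
(-3u^3 - u + 2) − 86 = -3u^3 - u - 84 = (u + 3)(-3u^2 + 9u - 28).
So |(-3u^3 - u + 2) − 86| = |u + 3|·|-3u^2 + 9u - 28|.
Assume first that |u + 3| < 1, so |u| < 4. Then |-3u^2 + 9u - 28| ≤ 3·4^2 + 9·4 + 28 = 112.
Hence |(-3u^3 - u + 2) − 86| ≤ 112|u + 3| < ε provided |u + 3| < ε/112.
Take δ = min(1, ε/112). Then 0 < |u + 3| < δ gives both |u + 3| < 1 and |u + 3| < ε/112, so |(-3u^3 - u + 2) − 86| < ε.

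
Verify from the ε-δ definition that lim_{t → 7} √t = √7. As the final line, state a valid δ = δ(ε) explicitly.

δ = min(7, √7·ε)

Fix ε > 0. We want δ > 0 such that 0 < |t − 7| < δ implies |√t − √7| < ε.
Rationalise: √t − √7 = (t − 7)/(√t + √7), so |√t − √7| = |t − 7|/(√t + √7).
Restrict δ ≤ 7 so that |t − 7| < 7 forces t > 0, and then √t + √7 > √7.
Hence |√t − √7| < |t − 7|/√7, which is < ε once |t − 7| < √7·ε.
Take δ = min(7, √7·ε). If 0 < |t − 7| < δ then t > 0 and |√t − √7| < |t − 7|/√7 < ε.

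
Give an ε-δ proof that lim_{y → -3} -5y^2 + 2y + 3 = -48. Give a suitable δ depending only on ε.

Let ε > 0 be given. We want δ > 0 such that 0 < |y + 3| < δ implies |(-5y^2 + 2y + 3) + 48| < ε.
(-5y^2 + 2y + 3) + 48 = -5y^2 + 2y + 51 = (y + 3)(-5y + 17).
So |(-5y^2 + 2y + 3) + 48| = |y + 3|·|-5y + 17|.
Assume first that |y + 3| < 2, so |y| < 5. Then |-5y + 17| ≤ 5·5 + 17 = 42.
Hence |(-5y^2 + 2y + 3) + 48| ≤ 42|y + 3| < ε provided |y + 3| < ε/42.
Take δ = min(2, ε/42). Then 0 < |y + 3| < δ gives both |y + 3| < 2 and |y + 3| < ε/42, so |(-5y^2 + 2y + 3) + 48| < ε.

δ = min(2, ε/42)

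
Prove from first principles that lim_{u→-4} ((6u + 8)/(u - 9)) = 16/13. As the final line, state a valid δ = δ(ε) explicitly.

Let ε > 0 be given. We want δ > 0 with 0 < |u + 4| < δ ⇒ |(6u + 8)/(u - 9) − (16/13)| < ε.
Combining over a common denominator, (6u + 8)/(u - 9) − (16/13) = [(6u + 8)·(-13) − (-16)·(u - 9)] / [(-13)·(u - 9)] = -62(u + 4) / ((-13)(u - 9)).
So |(6u + 8)/(u - 9) − (16/13)| = 62|u + 4| / (13·|u − 9|).
Require δ ≤ 13/2, so |u − 9| ≥ |-13| − |u + 4| > 13 − 13/2 = 13/2.
Hence |(6u + 8)/(u - 9) − (16/13)| < 62|u + 4|/(13·(13/2)) = (124/169)|u + 4|, which is < ε once |u + 4| < (169/124)ε.
Take δ = min(13/2, (169/124)ε). Then 0 < |u + 4| < δ forces both bounds, so |(6u + 8)/(u - 9) − (16/13)| < ε.

δ = min(13/2, (169/124)ε)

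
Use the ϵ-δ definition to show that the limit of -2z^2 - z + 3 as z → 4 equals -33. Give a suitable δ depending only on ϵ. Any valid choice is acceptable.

Suppose ϵ > 0. We want δ > 0 such that 0 < |z − 4| < δ implies |(-2z^2 - z + 3) + 33| < ϵ.
(-2z^2 - z + 3) + 33 = -2z^2 - z + 36 = (z − 4)(-2z - 9).
So |(-2z^2 - z + 3) + 33| = |z − 4|·|-2z - 9|.
Assume first that |z − 4| < 2, so |z| < 6. Then |-2z - 9| ≤ 2·6 + 9 = 21.
Hence |(-2z^2 - z + 3) + 33| ≤ 21|z − 4| < ϵ provided |z − 4| < ϵ/21.
Take δ = min(2, ϵ/21). Then 0 < |z − 4| < δ gives both |z − 4| < 2 and |z − 4| < ϵ/21, so |(-2z^2 - z + 3) + 33| < ϵ.

δ = min(2, ϵ/21)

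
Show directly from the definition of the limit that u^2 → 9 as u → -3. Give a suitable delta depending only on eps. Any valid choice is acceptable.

delta = min(2, eps/8)

Let eps > 0. We seek delta > 0 with 0 < |u + 3| < delta ⇒ |u^2 − 9| < eps.
Factor: u^2 − 9 = (u + 3)(u - 3), so |u^2 − 9| = |u + 3|·|u - 3|.
Restrict delta ≤ 2. Then |u + 3| < 2 gives |u| < 5, so by the triangle inequality |u - 3| ≤ 5 + 3 = 8.
Hence |u^2 − 9| ≤ 8|u + 3|, which is < eps once |u + 3| < eps/8.
Take delta = min(2, eps/8). If 0 < |u + 3| < delta then both bounds hold and |u^2 − 9| ≤ 8|u + 3| < 8·(eps/8) = eps.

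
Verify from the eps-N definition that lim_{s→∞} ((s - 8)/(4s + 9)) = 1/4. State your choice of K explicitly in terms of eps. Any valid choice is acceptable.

K = (41/16)/eps

Suppose eps > 0. We seek K > 0 such that s > K implies |(s - 8)/(4s + 9) − (1/4)| < eps.
(s - 8)/(4s + 9) − (1/4) = (4(s - 8) − (4s + 9)) / (4(4s + 9)) = -41/(4(4s + 9)).
For s > 0 we have 4s + 9 > 4s, so |(s - 8)/(4s + 9) − (1/4)| = 41/(4(4s + 9)) < 41/(4·4s) = (41/16)/s.
Thus |(s - 8)/(4s + 9) − (1/4)| < eps whenever s > (41/16)/eps.
Take K = (41/16)/eps. If s > K then |(s - 8)/(4s + 9) − (1/4)| < (41/16)/s < eps.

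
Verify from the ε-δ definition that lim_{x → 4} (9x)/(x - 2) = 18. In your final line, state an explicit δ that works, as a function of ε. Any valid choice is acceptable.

Let ε > 0 be given. We want δ > 0 with 0 < |x − 4| < δ ⇒ |(9x)/(x - 2) − 18| < ε.
Combining over a common denominator, (9x)/(x - 2) − 18 = [(9x)·2 − 36·(x - 2)] / [2·(x - 2)] = -18(x − 4) / (2(x - 2)).
So |(9x)/(x - 2) − 18| = 18|x − 4| / (2·|x − 2|).
Require δ ≤ 1, so |x − 2| ≥ |2| − |x − 4| > 2 − 1 = 1.
Hence |(9x)/(x - 2) − 18| < 18|x − 4|/(2·1) = 9|x − 4|, which is < ε once |x − 4| < (1/9)ε.
Take δ = min(1, (1/9)ε). Then 0 < |x − 4| < δ forces both bounds, so |(9x)/(x - 2) − 18| < ε.

δ = min(1, (1/9)ε)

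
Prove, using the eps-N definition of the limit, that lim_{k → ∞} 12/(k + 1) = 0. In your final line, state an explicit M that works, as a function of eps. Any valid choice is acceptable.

Suppose eps > 0. For k ≥ 1, |12/(k + 1) − 0| = 12/(k + 1) ≤ 12/k.
We need 12/k < eps, i.e. k > 12/eps.
Take M = 12/eps. If k > M then |12/(k + 1)| ≤ 12/k < eps.

M = 12/eps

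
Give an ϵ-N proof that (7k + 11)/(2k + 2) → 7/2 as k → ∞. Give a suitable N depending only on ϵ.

N = 2/ϵ

Fix ϵ > 0. For k ≥ 1, |(7k + 11)/(2k + 2) − (7/2)| = |8|/(2(2k + 2)) = 8/(2(2k + 2)).
Since 2k + 2 ≥ 2k for k ≥ 1, this is ≤ 8/(2·2k) = 2/k.
So |(7k + 11)/(2k + 2) − (7/2)| < ϵ whenever k > 2/ϵ.
Take N = 2/ϵ. If k > N then |(7k + 11)/(2k + 2) − (7/2)| ≤ 2/k < ϵ.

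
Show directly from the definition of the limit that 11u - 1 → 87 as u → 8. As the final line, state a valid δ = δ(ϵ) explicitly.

Let ϵ > 0 be given. We need δ > 0 so that 0 < |u − 8| < δ implies |(11u - 1) − 87| < ϵ.
Since (11u - 1) − 87 = 11(u − 8), we have |(11u - 1) − 87| = 11|u − 8|.
So 11|u − 8| < ϵ exactly when |u − 8| < ϵ/11.
Take δ = ϵ/11. If 0 < |u − 8| < δ then |(11u - 1) − 87| = 11|u − 8| < 11·(ϵ/11) = ϵ.

δ = ϵ/11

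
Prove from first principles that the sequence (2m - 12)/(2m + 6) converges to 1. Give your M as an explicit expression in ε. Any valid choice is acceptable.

Suppose ε > 0. For m ≥ 1, |(2m - 12)/(2m + 6) − 1| = |-36|/(2(2m + 6)) = 36/(2(2m + 6)).
Since 2m + 6 ≥ 2m for m ≥ 1, this is ≤ 36/(2·2m) = 9/m.
So |(2m - 12)/(2m + 6) − 1| < ε whenever m > 9/ε.
Take M = 9/ε. If m > M then |(2m - 12)/(2m + 6) − 1| ≤ 9/m < ε.

M = 9/ε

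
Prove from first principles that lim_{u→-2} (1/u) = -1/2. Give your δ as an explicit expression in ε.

δ = min(1, 2ε)

Suppose ε > 0. We seek δ > 0 such that 0 < |u + 2| < δ implies |1/u + 1/2| < ε.
|1/u + 1/2| = |-2 − u|/(2·|u|) = |u + 2|/(2|u|).
Require δ ≤ 1 so that |u| > 2 − 1 = 1, hence 2|u| > 2.
Then |1/u + 1/2| < |u + 2|/2, which is < ε when |u + 2| < 2ε.
Take δ = min(1, 2ε). Then 0 < |u + 2| < δ gives both |u + 2| < 1 and |u + 2| < 2ε, so |1/u + 1/2| < ε.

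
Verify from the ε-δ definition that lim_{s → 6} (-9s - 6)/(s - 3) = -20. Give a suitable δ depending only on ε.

δ = min(3/2, (3/22)ε)

Suppose ε > 0. We want δ > 0 with 0 < |s − 6| < δ ⇒ |(-9s - 6)/(s - 3) + 20| < ε.
Combining over a common denominator, (-9s - 6)/(s - 3) + 20 = [(-9s - 6)·3 − (-60)·(s - 3)] / [3·(s - 3)] = 33(s − 6) / (3(s - 3)).
So |(-9s - 6)/(s - 3) + 20| = 33|s − 6| / (3·|s − 3|).
Require δ ≤ 3/2, so |s − 3| ≥ |3| − |s − 6| > 3 − 3/2 = 3/2.
Hence |(-9s - 6)/(s - 3) + 20| < 33|s − 6|/(3·(3/2)) = (22/3)|s − 6|, which is < ε once |s − 6| < (3/22)ε.
Take δ = min(3/2, (3/22)ε). Then 0 < |s − 6| < δ forces both bounds, so |(-9s - 6)/(s - 3) + 20| < ε.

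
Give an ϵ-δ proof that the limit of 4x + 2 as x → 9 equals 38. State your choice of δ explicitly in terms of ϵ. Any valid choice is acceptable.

Let ϵ > 0 be given. We need δ > 0 so that 0 < |x − 9| < δ implies |(4x + 2) − 38| < ϵ.
Since (4x + 2) − 38 = 4(x − 9), we have |(4x + 2) − 38| = 4|x − 9|.
So 4|x − 9| < ϵ exactly when |x − 9| < ϵ/4.
Choosing δ = ϵ/4 gives |(4x + 2) − 38| = 4|x − 9| < ϵ whenever |x − 9| < δ.

δ = ϵ/4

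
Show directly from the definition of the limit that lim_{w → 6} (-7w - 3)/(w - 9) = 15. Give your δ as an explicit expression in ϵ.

Suppose ϵ > 0. We want δ > 0 with 0 < |w − 6| < δ ⇒ |(-7w - 3)/(w - 9) − 15| < ϵ.
Combining over a common denominator, (-7w - 3)/(w - 9) − 15 = [(-7w - 3)·(-3) − (-45)·(w - 9)] / [(-3)·(w - 9)] = 66(w − 6) / ((-3)(w - 9)).
So |(-7w - 3)/(w - 9) − 15| = 66|w − 6| / (3·|w − 9|).
Require δ ≤ 3/2, so |w − 9| ≥ |-3| − |w − 6| > 3 − 3/2 = 3/2.
Hence |(-7w - 3)/(w - 9) − 15| < 66|w − 6|/(3·(3/2)) = (44/3)|w − 6|, which is < ϵ once |w − 6| < (3/44)ϵ.
Take δ = min(3/2, (3/44)ϵ). Then 0 < |w − 6| < δ forces both bounds, so |(-7w - 3)/(w - 9) − 15| < ϵ.

δ = min(3/2, (3/44)ϵ)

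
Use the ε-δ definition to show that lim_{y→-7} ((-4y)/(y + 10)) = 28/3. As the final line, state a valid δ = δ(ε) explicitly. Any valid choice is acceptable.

δ = min(3/2, (9/80)ε)

Let ε > 0 be given. We want δ > 0 with 0 < |y + 7| < δ ⇒ |(-4y)/(y + 10) − (28/3)| < ε.
Combining over a common denominator, (-4y)/(y + 10) − (28/3) = [(-4y)·3 − 28·(y + 10)] / [3·(y + 10)] = -40(y + 7) / (3(y + 10)).
So |(-4y)/(y + 10) − (28/3)| = 40|y + 7| / (3·|y + 10|).
Require δ ≤ 3/2, so |y + 10| ≥ |3| − |y + 7| > 3 − 3/2 = 3/2.
Hence |(-4y)/(y + 10) − (28/3)| < 40|y + 7|/(3·(3/2)) = (80/9)|y + 7|, which is < ε once |y + 7| < (9/80)ε.
Take δ = min(3/2, (9/80)ε). Then 0 < |y + 7| < δ forces both bounds, so |(-4y)/(y + 10) − (28/3)| < ε.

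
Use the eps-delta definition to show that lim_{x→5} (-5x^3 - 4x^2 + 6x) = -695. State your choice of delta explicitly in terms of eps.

delta = min(1, eps/493)

Suppose eps > 0. We want delta > 0 such that 0 < |x − 5| < delta implies |(-5x^3 - 4x^2 + 6x) + 695| < eps.
(-5x^3 - 4x^2 + 6x) + 695 = -5x^3 - 4x^2 + 6x + 695 = (x − 5)(-5x^2 - 29x - 139).
So |(-5x^3 - 4x^2 + 6x) + 695| = |x − 5|·|-5x^2 - 29x - 139|.
Assume first that |x − 5| < 1, so |x| < 6. Then |-5x^2 - 29x - 139| ≤ 5·6^2 + 29·6 + 139 = 493.
Hence |(-5x^3 - 4x^2 + 6x) + 695| ≤ 493|x − 5| < eps provided |x − 5| < eps/493.
Take delta = min(1, eps/493). Then 0 < |x − 5| < delta gives both |x − 5| < 1 and |x − 5| < eps/493, so |(-5x^3 - 4x^2 + 6x) + 695| < eps.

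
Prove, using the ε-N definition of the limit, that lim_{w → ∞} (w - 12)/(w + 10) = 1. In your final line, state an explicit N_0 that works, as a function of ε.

N_0 = 22/ε

Let ε > 0 be given. We seek N_0 > 0 such that w > N_0 implies |(w - 12)/(w + 10) − 1| < ε.
(w - 12)/(w + 10) − 1 = ((w - 12) − (w + 10)) / ((w + 10)) = -22/((w + 10)).
For w > 0 we have w + 10 > w, so |(w - 12)/(w + 10) − 1| = 22/((w + 10)) < 22/(w) = 22/w.
Thus |(w - 12)/(w + 10) − 1| < ε whenever w > 22/ε.
Take N_0 = 22/ε. If w > N_0 then |(w - 12)/(w + 10) − 1| < 22/w < ε.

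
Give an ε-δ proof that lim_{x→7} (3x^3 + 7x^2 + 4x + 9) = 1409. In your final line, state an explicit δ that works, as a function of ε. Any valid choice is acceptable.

Let ε > 0. We want δ > 0 such that 0 < |x − 7| < δ implies |(3x^3 + 7x^2 + 4x + 9) − 1409| < ε.
(3x^3 + 7x^2 + 4x + 9) − 1409 = 3x^3 + 7x^2 + 4x - 1400 = (x − 7)(3x^2 + 28x + 200).
So |(3x^3 + 7x^2 + 4x + 9) − 1409| = |x − 7|·|3x^2 + 28x + 200|.
Assume first that |x − 7| < 1, so |x| < 8. Then |3x^2 + 28x + 200| ≤ 3·8^2 + 28·8 + 200 = 616.
Hence |(3x^3 + 7x^2 + 4x + 9) − 1409| ≤ 616|x − 7| < ε provided |x − 7| < ε/616.
Choosing δ = min(1, ε/616) ensures both conditions, hence |(3x^3 + 7x^2 + 4x + 9) − 1409| < ε.

δ = min(1, ε/616)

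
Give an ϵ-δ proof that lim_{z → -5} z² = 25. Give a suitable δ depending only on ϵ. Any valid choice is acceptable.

δ = min(1, ϵ/11)

Let ϵ > 0 be given. We seek δ > 0 with 0 < |z + 5| < δ ⇒ |z² − 25| < ϵ.
Factor: z² − 25 = (z + 5)(z - 5), so |z² − 25| = |z + 5|·|z - 5|.
Impose δ ≤ 1 so that |z| < 6; then |z - 5| ≤ 11.
Hence |z² − 25| ≤ 11|z + 5|, which is < ϵ once |z + 5| < ϵ/11.
Take δ = min(1, ϵ/11). If 0 < |z + 5| < δ then both bounds hold and |z² − 25| ≤ 11|z + 5| < 11·(ϵ/11) = ϵ.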